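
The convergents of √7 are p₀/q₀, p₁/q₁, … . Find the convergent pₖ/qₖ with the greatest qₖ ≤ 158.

127/48

√7 = [2; 1, 1, 1, 4, …] (period length 4).
Convergents:
  p_0/q_0 = 2/1
  p_1/q_1 = 3/1
  p_2/q_2 = 5/2
  p_3/q_3 = 8/3
  p_4/q_4 = 37/14
  p_5/q_5 = 45/17
  p_6/q_6 = 82/31
  p_7/q_7 = 127/48
  p_8/q_8 = 590/223
q_7 = 48 ≤ 158 < 223 = q_8, so the answer is 127/48.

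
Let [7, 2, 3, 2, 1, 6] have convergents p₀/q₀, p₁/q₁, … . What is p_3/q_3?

119/16

Using pₖ = aₖpₖ₋₁ + pₖ₋₂, qₖ = aₖqₖ₋₁ + qₖ₋₂ (with p₋₁=1, p₋₂=0, q₋₁=0, q₋₂=1):
  k=0: a=7, p=7, q=1
  k=1: a=2, p=15, q=2
  k=2: a=3, p=52, q=7
  k=3: a=2, p=119, q=16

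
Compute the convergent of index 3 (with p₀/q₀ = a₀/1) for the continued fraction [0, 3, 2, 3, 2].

Using pₖ = aₖpₖ₋₁ + pₖ₋₂, qₖ = aₖqₖ₋₁ + qₖ₋₂ (with p₋₁=1, p₋₂=0, q₋₁=0, q₋₂=1):
  k=0: a=0, p=0, q=1
  k=1: a=3, p=1, q=3
  k=2: a=2, p=2, q=7
  k=3: a=3, p=7, q=24

7/24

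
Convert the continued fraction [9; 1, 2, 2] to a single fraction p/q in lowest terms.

68/7

Fold from the inside: start with 2/1.
  2 + 1/2 = 5/2
  1 + 2/5 = 7/5
  9 + 5/7 = 68/7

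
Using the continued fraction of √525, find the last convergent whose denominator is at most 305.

√525 = [22; 1, 10, 2, 10, 1, 44, …] (period length 6).
Convergents:
  p_0/q_0 = 22/1
  p_1/q_1 = 23/1
  p_2/q_2 = 252/11
  p_3/q_3 = 527/23
  p_4/q_4 = 5522/241
  p_5/q_5 = 6049/264
  p_6/q_6 = 271678/11857
q_5 = 264 ≤ 305 < 11857 = q_6, so the answer is 6049/264.

6049/264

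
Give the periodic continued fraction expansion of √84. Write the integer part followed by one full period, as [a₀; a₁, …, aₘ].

[9; 6, 18]

a₀ = ⌊√84⌋ = 9.
With m₀=0, d₀=1 and mₖ₊₁ = dₖaₖ − mₖ, dₖ₊₁ = (n − mₖ₊₁²)/dₖ, aₖ₊₁ = ⌊(a₀+mₖ₊₁)/dₖ₊₁⌋:
  k=1: m=9, d=3, a=6
  k=2: m=9, d=1, a=18
d=1 and a=2a₀=18 at k=2, so the next step gives (m, d) = (9, 3) again — its k=1 value — and the period has length 2.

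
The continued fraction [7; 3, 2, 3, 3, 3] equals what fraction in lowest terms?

Fold from the inside: start with 3/1.
  3 + 1/3 = 10/3
  3 + 3/10 = 33/10
  2 + 10/33 = 76/33
  3 + 33/76 = 261/76
  7 + 76/261 = 1903/261

1903/261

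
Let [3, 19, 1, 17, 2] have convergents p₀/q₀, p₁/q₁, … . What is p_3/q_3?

1095/359

Using pₖ = aₖpₖ₋₁ + pₖ₋₂, qₖ = aₖqₖ₋₁ + qₖ₋₂ (with p₋₁=1, p₋₂=0, q₋₁=0, q₋₂=1):
  k=0: a=3, p=3, q=1
  k=1: a=19, p=58, q=19
  k=2: a=1, p=61, q=20
  k=3: a=17, p=1095, q=359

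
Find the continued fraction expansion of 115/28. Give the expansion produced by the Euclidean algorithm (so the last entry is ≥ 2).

115 = 4*28 + 3
28 = 9*3 + 1
3 = 3*1 + 0  (stop)
So 115/28 = [4; 9, 3].

[4; 9, 3]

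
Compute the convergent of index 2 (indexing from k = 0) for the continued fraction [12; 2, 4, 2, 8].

112/9

Using pₖ = aₖpₖ₋₁ + pₖ₋₂, qₖ = aₖqₖ₋₁ + qₖ₋₂ (with p₋₁=1, p₋₂=0, q₋₁=0, q₋₂=1):
  k=0: a=12, p=12, q=1
  k=1: a=2, p=25, q=2
  k=2: a=4, p=112, q=9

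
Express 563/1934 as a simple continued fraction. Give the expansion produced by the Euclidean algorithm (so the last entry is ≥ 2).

[0; 3, 2, 3, 2, 1, 4, 5]

563 = 0*1934 + 563
1934 = 3*563 + 245
563 = 2*245 + 73
245 = 3*73 + 26
73 = 2*26 + 21
26 = 1*21 + 5
21 = 4*5 + 1
5 = 5*1 + 0  (stop)
So 563/1934 = [0; 3, 2, 3, 2, 1, 4, 5].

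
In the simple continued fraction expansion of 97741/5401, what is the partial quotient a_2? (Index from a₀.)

97741 = 18·5401 + 523   →  a_0 = 18
5401 = 10·523 + 171   →  a_1 = 10
523 = 3·171 + 10   →  a_2 = 3

3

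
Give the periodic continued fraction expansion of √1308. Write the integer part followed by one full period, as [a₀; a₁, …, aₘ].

a₀ = ⌊√1308⌋ = 36.

[36; 6, 72]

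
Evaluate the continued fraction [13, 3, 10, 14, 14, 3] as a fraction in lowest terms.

251585/18884

Fold from the inside: start with 3/1.
  14 + 1/3 = 43/3
  14 + 3/43 = 605/43
  10 + 43/605 = 6093/605
  3 + 605/6093 = 18884/6093
  13 + 6093/18884 = 251585/18884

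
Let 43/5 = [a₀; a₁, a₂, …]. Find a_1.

43 = 8·5 + 3   →  a_0 = 8
5 = 1·3 + 2   →  a_1 = 1

1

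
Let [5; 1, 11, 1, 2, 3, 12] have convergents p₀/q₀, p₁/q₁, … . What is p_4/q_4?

Using pₖ = aₖpₖ₋₁ + pₖ₋₂, qₖ = aₖqₖ₋₁ + qₖ₋₂ (with p₋₁=1, p₋₂=0, q₋₁=0, q₋₂=1):
  k=0: a=5, p=5, q=1
  k=1: a=1, p=6, q=1
  k=2: a=11, p=71, q=12
  k=3: a=1, p=77, q=13
  k=4: a=2, p=225, q=38

225/38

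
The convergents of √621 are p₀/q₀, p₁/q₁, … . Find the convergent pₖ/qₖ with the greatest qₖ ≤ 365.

√621 = [24; 1, 11, 2, 11, 1, 48, …] (period length 6).
Convergents:
  p_0/q_0 = 24/1
  p_1/q_1 = 25/1
  p_2/q_2 = 299/12
  p_3/q_3 = 623/25
  p_4/q_4 = 7152/287
  p_5/q_5 = 7775/312
  p_6/q_6 = 380352/15263
q_5 = 312 ≤ 365 < 15263 = q_6, so the answer is 7775/312.

7775/312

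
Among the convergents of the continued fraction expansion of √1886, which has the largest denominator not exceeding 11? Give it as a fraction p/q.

√1886 = [43; 2, 2, 1, 42, 1, 2, 2, 86, …] (period length 8).
Convergents:
  p_0/q_0 = 43/1
  p_1/q_1 = 87/2
  p_2/q_2 = 217/5
  p_3/q_3 = 304/7
  p_4/q_4 = 12985/299
q_3 = 7 ≤ 11 < 299 = q_4, so the answer is 304/7.

304/7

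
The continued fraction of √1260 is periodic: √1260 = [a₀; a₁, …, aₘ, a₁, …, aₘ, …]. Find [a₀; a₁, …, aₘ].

[35; 2, 70]

a₀ = ⌊√1260⌋ = 35.
With m₀=0, d₀=1 and mₖ₊₁ = dₖaₖ − mₖ, dₖ₊₁ = (n − mₖ₊₁²)/dₖ, aₖ₊₁ = ⌊(a₀+mₖ₊₁)/dₖ₊₁⌋:
  k=1: m=35, d=35, a=2
  k=2: m=35, d=1, a=70
d=1 and a=2a₀=70 at k=2, so the next step gives (m, d) = (35, 35) again — its k=1 value — and the period has length 2.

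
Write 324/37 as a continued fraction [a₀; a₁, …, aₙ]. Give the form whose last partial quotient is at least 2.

[8; 1, 3, 9]

324 = 8·37 + 28
37 = 1·28 + 9
28 = 3·9 + 1
9 = 9·1 + 0  (stop)
So 324/37 = [8; 1, 3, 9].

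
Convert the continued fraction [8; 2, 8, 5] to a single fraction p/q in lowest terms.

737/87

Fold from the inside: start with 5/1.
  8 + 1/5 = 41/5
  2 + 5/41 = 87/41
  8 + 41/87 = 737/87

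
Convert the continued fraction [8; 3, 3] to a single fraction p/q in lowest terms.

Fold from the inside: start with 3/1.
  3 + 1/3 = 10/3
  8 + 3/10 = 83/10

83/10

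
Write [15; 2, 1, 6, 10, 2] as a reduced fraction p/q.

6539/426

Fold from the inside: start with 2/1.
  10 + 1/2 = 21/2
  6 + 2/21 = 128/21
  1 + 21/128 = 149/128
  2 + 128/149 = 426/149
  15 + 149/426 = 6539/426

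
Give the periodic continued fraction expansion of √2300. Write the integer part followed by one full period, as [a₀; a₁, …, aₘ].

[47; 1, 22, 1, 94]

a₀ = ⌊√2300⌋ = 47.
With m₀=0, d₀=1 and mₖ₊₁ = dₖaₖ − mₖ, dₖ₊₁ = (n − mₖ₊₁²)/dₖ, aₖ₊₁ = ⌊(a₀+mₖ₊₁)/dₖ₊₁⌋:
  k=1: m=47, d=91, a=1
  k=2: m=44, d=4, a=22
  k=3: m=44, d=91, a=1
  k=4: m=47, d=1, a=94
d=1 and a=2a₀=94 at k=4, so the next step gives (m, d) = (47, 91) again — its k=1 value — and the period has length 4.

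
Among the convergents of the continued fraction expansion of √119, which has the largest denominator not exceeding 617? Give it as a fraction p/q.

2629/241

√119 = [10; 1, 9, 1, 20, …] (period length 4).
Convergents:
  p_0/q_0 = 10/1
  p_1/q_1 = 11/1
  p_2/q_2 = 109/10
  p_3/q_3 = 120/11
  p_4/q_4 = 2509/230
  p_5/q_5 = 2629/241
  p_6/q_6 = 26170/2399
q_5 = 241 ≤ 617 < 2399 = q_6, so the answer is 2629/241.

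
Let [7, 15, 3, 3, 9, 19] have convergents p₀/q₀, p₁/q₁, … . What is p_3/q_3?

1081/153

Using pₖ = aₖpₖ₋₁ + pₖ₋₂, qₖ = aₖqₖ₋₁ + qₖ₋₂ (with p₋₁=1, p₋₂=0, q₋₁=0, q₋₂=1):
  k=0: a=7, p=7, q=1
  k=1: a=15, p=106, q=15
  k=2: a=3, p=325, q=46
  k=3: a=3, p=1081, q=153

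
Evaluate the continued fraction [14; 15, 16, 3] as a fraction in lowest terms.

Using pₖ = aₖpₖ₋₁ + pₖ₋₂ and qₖ = aₖqₖ₋₁ + qₖ₋₂:
  k=0: a=14, p=14, q=1
  k=1: a=15, p=211, q=15
  k=2: a=16, p=3390, q=241
  k=3: a=3, p=10381, q=738

10381/738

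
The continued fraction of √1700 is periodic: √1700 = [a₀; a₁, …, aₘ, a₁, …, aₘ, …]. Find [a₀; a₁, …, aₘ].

[41; 4, 3, 20, 3, 4, 82]

a₀ = ⌊√1700⌋ = 41.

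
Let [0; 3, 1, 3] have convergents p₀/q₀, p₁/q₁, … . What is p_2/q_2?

Using pₖ = aₖpₖ₋₁ + pₖ₋₂, qₖ = aₖqₖ₋₁ + qₖ₋₂ (with p₋₁=1, p₋₂=0, q₋₁=0, q₋₂=1):
  k=0: a=0, p=0, q=1
  k=1: a=3, p=1, q=3
  k=2: a=1, p=1, q=4

1/4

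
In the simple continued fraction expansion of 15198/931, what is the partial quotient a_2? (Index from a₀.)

12

15198 = 16·931 + 302   →  a_0 = 16
931 = 3·302 + 25   →  a_1 = 3
302 = 12·25 + 2   →  a_2 = 12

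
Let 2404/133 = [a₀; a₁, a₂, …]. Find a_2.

2404 = 18·133 + 10   →  a_0 = 18
133 = 13·10 + 3   →  a_1 = 13
10 = 3·3 + 1   →  a_2 = 3

3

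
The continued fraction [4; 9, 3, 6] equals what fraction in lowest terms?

727/177

Using pₖ = aₖpₖ₋₁ + pₖ₋₂ and qₖ = aₖqₖ₋₁ + qₖ₋₂:
  k=0: a=4, p=4, q=1
  k=1: a=9, p=37, q=9
  k=2: a=3, p=115, q=28
  k=3: a=6, p=727, q=177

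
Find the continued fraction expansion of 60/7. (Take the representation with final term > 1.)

[8; 1, 1, 3]

60 = 8*7 + 4
7 = 1*4 + 3
4 = 1*3 + 1
3 = 3*1 + 0  (stop)
So 60/7 = [8; 1, 1, 3].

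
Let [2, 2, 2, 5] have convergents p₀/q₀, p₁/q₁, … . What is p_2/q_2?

Using pₖ = aₖpₖ₋₁ + pₖ₋₂, qₖ = aₖqₖ₋₁ + qₖ₋₂ (with p₋₁=1, p₋₂=0, q₋₁=0, q₋₂=1):
  k=0: a=2, p=2, q=1
  k=1: a=2, p=5, q=2
  k=2: a=2, p=12, q=5

12/5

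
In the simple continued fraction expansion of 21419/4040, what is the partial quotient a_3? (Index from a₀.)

5

21419 = 5·4040 + 1219   →  a_0 = 5
4040 = 3·1219 + 383   →  a_1 = 3
1219 = 3·383 + 70   →  a_2 = 3
383 = 5·70 + 33   →  a_3 = 5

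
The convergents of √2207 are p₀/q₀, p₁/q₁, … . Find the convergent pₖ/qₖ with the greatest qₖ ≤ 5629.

207505/4417

√2207 = [46; 1, 45, 1, 92, …] (period length 4).
Convergents:
  p_0/q_0 = 46/1
  p_1/q_1 = 47/1
  p_2/q_2 = 2161/46
  p_3/q_3 = 2208/47
  p_4/q_4 = 205297/4370
  p_5/q_5 = 207505/4417
  p_6/q_6 = 9543022/203135
q_5 = 4417 ≤ 5629 < 203135 = q_6, so the answer is 207505/4417.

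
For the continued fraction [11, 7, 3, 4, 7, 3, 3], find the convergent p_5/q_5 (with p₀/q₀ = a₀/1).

24011/2156

Using pₖ = aₖpₖ₋₁ + pₖ₋₂, qₖ = aₖqₖ₋₁ + qₖ₋₂ (with p₋₁=1, p₋₂=0, q₋₁=0, q₋₂=1):
  k=0: a=11, p=11, q=1
  k=1: a=7, p=78, q=7
  k=2: a=3, p=245, q=22
  k=3: a=4, p=1058, q=95
  k=4: a=7, p=7651, q=687
  k=5: a=3, p=24011, q=2156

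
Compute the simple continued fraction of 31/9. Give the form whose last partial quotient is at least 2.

31 = 3×9 + 4
9 = 2×4 + 1
4 = 4×1 + 0  (stop)
So 31/9 = [3; 2, 4].

[3; 2, 4]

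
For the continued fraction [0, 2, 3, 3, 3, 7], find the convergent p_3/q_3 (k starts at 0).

10/23

Using pₖ = aₖpₖ₋₁ + pₖ₋₂, qₖ = aₖqₖ₋₁ + qₖ₋₂ (with p₋₁=1, p₋₂=0, q₋₁=0, q₋₂=1):
  k=0: a=0, p=0, q=1
  k=1: a=2, p=1, q=2
  k=2: a=3, p=3, q=7
  k=3: a=3, p=10, q=23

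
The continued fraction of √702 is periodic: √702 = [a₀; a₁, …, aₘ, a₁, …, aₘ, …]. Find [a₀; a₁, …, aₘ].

a₀ = ⌊√702⌋ = 26.

[26; 2, 52]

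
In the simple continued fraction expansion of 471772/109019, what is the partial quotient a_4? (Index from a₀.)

17

471772 = 4·109019 + 35696   →  a_0 = 4
109019 = 3·35696 + 1931   →  a_1 = 3
35696 = 18·1931 + 938   →  a_2 = 18
1931 = 2·938 + 55   →  a_3 = 2
938 = 17·55 + 3   →  a_4 = 17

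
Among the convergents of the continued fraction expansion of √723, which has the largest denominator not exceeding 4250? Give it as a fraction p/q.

√723 = [26; 1, 7, 1, 52, …] (period length 4).
Convergents:
  p_0/q_0 = 26/1
  p_1/q_1 = 27/1
  p_2/q_2 = 215/8
  p_3/q_3 = 242/9
  p_4/q_4 = 12799/476
  p_5/q_5 = 13041/485
  p_6/q_6 = 104086/3871
  p_7/q_7 = 117127/4356
q_6 = 3871 ≤ 4250 < 4356 = q_7, so the answer is 104086/3871.

104086/3871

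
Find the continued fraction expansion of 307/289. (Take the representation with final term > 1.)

307 = 1·289 + 18
289 = 16·18 + 1
18 = 18·1 + 0  (stop)
So 307/289 = [1; 16, 18].

[1; 16, 18]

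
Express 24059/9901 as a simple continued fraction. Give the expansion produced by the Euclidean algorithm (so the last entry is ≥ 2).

[2; 2, 3, 14, 2, 4, 3, 3]

24059 = 2×9901 + 4257
9901 = 2×4257 + 1387
4257 = 3×1387 + 96
1387 = 14×96 + 43
96 = 2×43 + 10
43 = 4×10 + 3
10 = 3×3 + 1
3 = 3×1 + 0  (stop)
So 24059/9901 = [2; 2, 3, 14, 2, 4, 3, 3].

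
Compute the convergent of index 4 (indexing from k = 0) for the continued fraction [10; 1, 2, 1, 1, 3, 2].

75/7

Using pₖ = aₖpₖ₋₁ + pₖ₋₂, qₖ = aₖqₖ₋₁ + qₖ₋₂ (with p₋₁=1, p₋₂=0, q₋₁=0, q₋₂=1):
  k=0: a=10, p=10, q=1
  k=1: a=1, p=11, q=1
  k=2: a=2, p=32, q=3
  k=3: a=1, p=43, q=4
  k=4: a=1, p=75, q=7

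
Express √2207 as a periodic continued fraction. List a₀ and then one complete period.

[46; 1, 45, 1, 92]

a₀ = ⌊√2207⌋ = 46.
With m₀=0, d₀=1 and mₖ₊₁ = dₖaₖ − mₖ, dₖ₊₁ = (n − mₖ₊₁²)/dₖ, aₖ₊₁ = ⌊(a₀+mₖ₊₁)/dₖ₊₁⌋:
  k=1: m=46, d=91, a=1
  k=2: m=45, d=2, a=45
  k=3: m=45, d=91, a=1
  k=4: m=46, d=1, a=92
d=1 and a=2a₀=92 at k=4, so the next step gives (m, d) = (46, 91) again — its k=1 value — and the period has length 4.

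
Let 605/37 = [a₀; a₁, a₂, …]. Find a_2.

605 = 16·37 + 13   →  a_0 = 16
37 = 2·13 + 11   →  a_1 = 2
13 = 1·11 + 2   →  a_2 = 1

1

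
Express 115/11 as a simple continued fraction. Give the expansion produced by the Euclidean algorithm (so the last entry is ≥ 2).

115 = 10*11 + 5
11 = 2*5 + 1
5 = 5*1 + 0  (stop)
So 115/11 = [10; 2, 5].

[10; 2, 5]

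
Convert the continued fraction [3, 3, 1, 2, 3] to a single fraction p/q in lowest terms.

Fold from the inside: start with 3/1.
  2 + 1/3 = 7/3
  1 + 3/7 = 10/7
  3 + 7/10 = 37/10
  3 + 10/37 = 121/37

121/37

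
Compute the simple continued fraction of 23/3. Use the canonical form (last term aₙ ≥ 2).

23 = 7×3 + 2
3 = 1×2 + 1
2 = 2×1 + 0  (stop)
So 23/3 = [7; 1, 2].

[7; 1, 2]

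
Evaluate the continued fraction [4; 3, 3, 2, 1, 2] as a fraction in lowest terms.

Using pₖ = aₖpₖ₋₁ + pₖ₋₂ and qₖ = aₖqₖ₋₁ + qₖ₋₂:
  k=0: a=4, p=4, q=1
  k=1: a=3, p=13, q=3
  k=2: a=3, p=43, q=10
  k=3: a=2, p=99, q=23
  k=4: a=1, p=142, q=33
  k=5: a=2, p=383, q=89

383/89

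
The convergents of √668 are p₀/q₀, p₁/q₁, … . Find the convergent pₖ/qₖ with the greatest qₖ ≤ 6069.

√668 = [25; 1, 5, 2, 12, 2, 5, 1, 50, …] (period length 8).
Convergents:
  p_0/q_0 = 25/1
  p_1/q_1 = 26/1
  p_2/q_2 = 155/6
  p_3/q_3 = 336/13
  p_4/q_4 = 4187/162
  p_5/q_5 = 8710/337
  p_6/q_6 = 47737/1847
  p_7/q_7 = 56447/2184
  p_8/q_8 = 2870087/111047
q_7 = 2184 ≤ 6069 < 111047 = q_8, so the answer is 56447/2184.

56447/2184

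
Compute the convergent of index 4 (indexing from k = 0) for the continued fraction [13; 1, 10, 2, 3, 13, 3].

1113/80

Using pₖ = aₖpₖ₋₁ + pₖ₋₂, qₖ = aₖqₖ₋₁ + qₖ₋₂ (with p₋₁=1, p₋₂=0, q₋₁=0, q₋₂=1):
  k=0: a=13, p=13, q=1
  k=1: a=1, p=14, q=1
  k=2: a=10, p=153, q=11
  k=3: a=2, p=320, q=23
  k=4: a=3, p=1113, q=80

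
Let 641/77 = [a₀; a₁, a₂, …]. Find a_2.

641 = 8·77 + 25   →  a_0 = 8
77 = 3·25 + 2   →  a_1 = 3
25 = 12·2 + 1   →  a_2 = 12

12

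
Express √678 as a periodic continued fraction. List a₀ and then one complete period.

a₀ = ⌊√678⌋ = 26.
With m₀=0, d₀=1 and mₖ₊₁ = dₖaₖ − mₖ, dₖ₊₁ = (n − mₖ₊₁²)/dₖ, aₖ₊₁ = ⌊(a₀+mₖ₊₁)/dₖ₊₁⌋:
  k=1: m=26, d=2, a=26
  k=2: m=26, d=1, a=52
d=1 and a=2a₀=52 at k=2, so the next step gives (m, d) = (26, 2) again — its k=1 value — and the period has length 2.

[26; 26, 52]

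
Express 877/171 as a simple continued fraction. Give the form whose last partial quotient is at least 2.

877 = 5×171 + 22
171 = 7×22 + 17
22 = 1×17 + 5
17 = 3×5 + 2
5 = 2×2 + 1
2 = 2×1 + 0  (stop)
So 877/171 = [5; 7, 1, 3, 2, 2].

[5; 7, 1, 3, 2, 2]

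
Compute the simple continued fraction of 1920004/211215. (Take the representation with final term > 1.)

[9; 11, 13, 10, 3, 15, 3]

1920004 = 9*211215 + 19069
211215 = 11*19069 + 1456
19069 = 13*1456 + 141
1456 = 10*141 + 46
141 = 3*46 + 3
46 = 15*3 + 1
3 = 3*1 + 0  (stop)
So 1920004/211215 = [9; 11, 13, 10, 3, 15, 3].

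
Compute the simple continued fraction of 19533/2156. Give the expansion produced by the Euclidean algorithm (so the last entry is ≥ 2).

[9; 16, 1, 2, 2, 18]

19533 = 9*2156 + 129
2156 = 16*129 + 92
129 = 1*92 + 37
92 = 2*37 + 18
37 = 2*18 + 1
18 = 18*1 + 0  (stop)
So 19533/2156 = [9; 16, 1, 2, 2, 18].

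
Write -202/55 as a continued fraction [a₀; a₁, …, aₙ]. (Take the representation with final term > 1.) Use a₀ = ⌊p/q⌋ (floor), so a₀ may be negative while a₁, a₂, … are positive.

-202 = -4*55 + 18
55 = 3*18 + 1
18 = 18*1 + 0  (stop)
So -202/55 = [-4; 3, 18].

[-4; 3, 18]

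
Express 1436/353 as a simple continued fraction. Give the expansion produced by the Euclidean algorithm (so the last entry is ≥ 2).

[4; 14, 1, 2, 2, 3]

1436 = 4×353 + 24
353 = 14×24 + 17
24 = 1×17 + 7
17 = 2×7 + 3
7 = 2×3 + 1
3 = 3×1 + 0  (stop)
So 1436/353 = [4; 14, 1, 2, 2, 3].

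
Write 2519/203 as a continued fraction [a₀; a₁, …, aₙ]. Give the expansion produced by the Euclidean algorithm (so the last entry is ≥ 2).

[12; 2, 2, 4, 9]

2519 = 12*203 + 83
203 = 2*83 + 37
83 = 2*37 + 9
37 = 4*9 + 1
9 = 9*1 + 0  (stop)
So 2519/203 = [12; 2, 2, 4, 9].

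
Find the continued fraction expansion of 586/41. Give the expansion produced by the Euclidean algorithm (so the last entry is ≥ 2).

[14; 3, 2, 2, 2]

586 = 14·41 + 12
41 = 3·12 + 5
12 = 2·5 + 2
5 = 2·2 + 1
2 = 2·1 + 0  (stop)
So 586/41 = [14; 3, 2, 2, 2].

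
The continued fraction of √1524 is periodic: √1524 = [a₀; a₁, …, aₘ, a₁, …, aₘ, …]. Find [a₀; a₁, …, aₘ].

[39; 26, 78]

a₀ = ⌊√1524⌋ = 39.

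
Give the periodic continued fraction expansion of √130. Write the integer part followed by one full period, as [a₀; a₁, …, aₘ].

[11; 2, 2, 22]

a₀ = ⌊√130⌋ = 11.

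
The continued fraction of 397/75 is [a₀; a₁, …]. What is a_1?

397 = 5·75 + 22   →  a_0 = 5
75 = 3·22 + 9   →  a_1 = 3

3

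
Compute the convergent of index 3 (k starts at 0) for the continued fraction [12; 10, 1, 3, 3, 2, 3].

Using pₖ = aₖpₖ₋₁ + pₖ₋₂, qₖ = aₖqₖ₋₁ + qₖ₋₂ (with p₋₁=1, p₋₂=0, q₋₁=0, q₋₂=1):
  k=0: a=12, p=12, q=1
  k=1: a=10, p=121, q=10
  k=2: a=1, p=133, q=11
  k=3: a=3, p=520, q=43

520/43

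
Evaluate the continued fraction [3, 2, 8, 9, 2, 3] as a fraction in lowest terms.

Fold from the inside: start with 3/1.
  2 + 1/3 = 7/3
  9 + 3/7 = 66/7
  8 + 7/66 = 535/66
  2 + 66/535 = 1136/535
  3 + 535/1136 = 3943/1136

3943/1136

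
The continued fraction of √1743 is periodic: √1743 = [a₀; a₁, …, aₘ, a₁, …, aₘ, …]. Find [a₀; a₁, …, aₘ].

a₀ = ⌊√1743⌋ = 41.
With m₀=0, d₀=1 and mₖ₊₁ = dₖaₖ − mₖ, dₖ₊₁ = (n − mₖ₊₁²)/dₖ, aₖ₊₁ = ⌊(a₀+mₖ₊₁)/dₖ₊₁⌋:
  k=1: m=41, d=62, a=1
  k=2: m=21, d=21, a=2
  k=3: m=21, d=62, a=1
  k=4: m=41, d=1, a=82
d=1 and a=2a₀=82 at k=4, so the next step gives (m, d) = (41, 62) again — its k=1 value — and the period has length 4.

[41; 1, 2, 1, 82]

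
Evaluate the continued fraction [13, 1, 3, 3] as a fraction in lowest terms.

179/13

Using pₖ = aₖpₖ₋₁ + pₖ₋₂ and qₖ = aₖqₖ₋₁ + qₖ₋₂:
  k=0: a=13, p=13, q=1
  k=1: a=1, p=14, q=1
  k=2: a=3, p=55, q=4
  k=3: a=3, p=179, q=13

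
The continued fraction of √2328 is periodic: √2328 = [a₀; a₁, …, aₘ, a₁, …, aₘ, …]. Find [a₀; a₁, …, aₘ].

[48; 4, 96]

a₀ = ⌊√2328⌋ = 48.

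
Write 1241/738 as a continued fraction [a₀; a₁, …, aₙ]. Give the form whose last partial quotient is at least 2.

1241 = 1*738 + 503
738 = 1*503 + 235
503 = 2*235 + 33
235 = 7*33 + 4
33 = 8*4 + 1
4 = 4*1 + 0  (stop)
So 1241/738 = [1; 1, 2, 7, 8, 4].

[1; 1, 2, 7, 8, 4]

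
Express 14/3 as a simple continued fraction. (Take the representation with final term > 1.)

14 = 4·3 + 2
3 = 1·2 + 1
2 = 2·1 + 0  (stop)
So 14/3 = [4; 1, 2].

[4; 1, 2]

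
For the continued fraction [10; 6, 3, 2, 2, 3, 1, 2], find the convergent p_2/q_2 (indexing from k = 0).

Using pₖ = aₖpₖ₋₁ + pₖ₋₂, qₖ = aₖqₖ₋₁ + qₖ₋₂ (with p₋₁=1, p₋₂=0, q₋₁=0, q₋₂=1):
  k=0: a=10, p=10, q=1
  k=1: a=6, p=61, q=6
  k=2: a=3, p=193, q=19

193/19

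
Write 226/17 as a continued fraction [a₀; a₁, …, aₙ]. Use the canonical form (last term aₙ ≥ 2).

[13; 3, 2, 2]

226 = 13·17 + 5
17 = 3·5 + 2
5 = 2·2 + 1
2 = 2·1 + 0  (stop)
So 226/17 = [13; 3, 2, 2].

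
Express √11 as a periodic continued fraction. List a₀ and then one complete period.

[3; 3, 6]

a₀ = ⌊√11⌋ = 3.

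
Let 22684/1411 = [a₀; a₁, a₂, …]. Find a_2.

22684 = 16·1411 + 108   →  a_0 = 16
1411 = 13·108 + 7   →  a_1 = 13
108 = 15·7 + 3   →  a_2 = 15

15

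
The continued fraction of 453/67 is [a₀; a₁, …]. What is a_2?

3

453 = 6·67 + 51   →  a_0 = 6
67 = 1·51 + 16   →  a_1 = 1
51 = 3·16 + 3   →  a_2 = 3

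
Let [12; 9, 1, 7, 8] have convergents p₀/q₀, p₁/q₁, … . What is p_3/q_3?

Using pₖ = aₖpₖ₋₁ + pₖ₋₂, qₖ = aₖqₖ₋₁ + qₖ₋₂ (with p₋₁=1, p₋₂=0, q₋₁=0, q₋₂=1):
  k=0: a=12, p=12, q=1
  k=1: a=9, p=109, q=9
  k=2: a=1, p=121, q=10
  k=3: a=7, p=956, q=79

956/79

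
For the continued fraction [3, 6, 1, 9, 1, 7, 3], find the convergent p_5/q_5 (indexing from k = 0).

1890/601

Using pₖ = aₖpₖ₋₁ + pₖ₋₂, qₖ = aₖqₖ₋₁ + qₖ₋₂ (with p₋₁=1, p₋₂=0, q₋₁=0, q₋₂=1):
  k=0: a=3, p=3, q=1
  k=1: a=6, p=19, q=6
  k=2: a=1, p=22, q=7
  k=3: a=9, p=217, q=69
  k=4: a=1, p=239, q=76
  k=5: a=7, p=1890, q=601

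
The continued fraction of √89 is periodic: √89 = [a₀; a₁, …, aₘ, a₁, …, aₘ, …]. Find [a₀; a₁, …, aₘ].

[9; 2, 3, 3, 2, 18]

a₀ = ⌊√89⌋ = 9.
With m₀=0, d₀=1 and mₖ₊₁ = dₖaₖ − mₖ, dₖ₊₁ = (n − mₖ₊₁²)/dₖ, aₖ₊₁ = ⌊(a₀+mₖ₊₁)/dₖ₊₁⌋:
  k=1: m=9, d=8, a=2
  k=2: m=7, d=5, a=3
  k=3: m=8, d=5, a=3
  k=4: m=7, d=8, a=2
  k=5: m=9, d=1, a=18
d=1 and a=2a₀=18 at k=5, so the next step gives (m, d) = (9, 8) again — its k=1 value — and the period has length 5.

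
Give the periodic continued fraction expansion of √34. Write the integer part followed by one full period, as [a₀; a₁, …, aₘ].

a₀ = ⌊√34⌋ = 5.
With m₀=0, d₀=1 and mₖ₊₁ = dₖaₖ − mₖ, dₖ₊₁ = (n − mₖ₊₁²)/dₖ, aₖ₊₁ = ⌊(a₀+mₖ₊₁)/dₖ₊₁⌋:
  k=1: m=5, d=9, a=1
  k=2: m=4, d=2, a=4
  k=3: m=4, d=9, a=1
  k=4: m=5, d=1, a=10
d=1 and a=2a₀=10 at k=4, so the next step gives (m, d) = (5, 9) again — its k=1 value — and the period has length 4.

[5; 1, 4, 1, 10]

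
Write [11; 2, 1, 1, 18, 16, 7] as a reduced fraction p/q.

Fold from the inside: start with 7/1.
  16 + 1/7 = 113/7
  18 + 7/113 = 2041/113
  1 + 113/2041 = 2154/2041
  1 + 2041/2154 = 4195/2154
  2 + 2154/4195 = 10544/4195
  11 + 4195/10544 = 120179/10544

120179/10544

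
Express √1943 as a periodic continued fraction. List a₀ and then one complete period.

a₀ = ⌊√1943⌋ = 44.
With m₀=0, d₀=1 and mₖ₊₁ = dₖaₖ − mₖ, dₖ₊₁ = (n − mₖ₊₁²)/dₖ, aₖ₊₁ = ⌊(a₀+mₖ₊₁)/dₖ₊₁⌋:
  k=1: m=44, d=7, a=12
  k=2: m=40, d=49, a=1
  k=3: m=9, d=38, a=1
  k=4: m=29, d=29, a=2
  k=5: m=29, d=38, a=1
  k=6: m=9, d=49, a=1
  k=7: m=40, d=7, a=12
  k=8: m=44, d=1, a=88
d=1 and a=2a₀=88 at k=8, so the next step gives (m, d) = (44, 7) again — its k=1 value — and the period has length 8.

[44; 12, 1, 1, 2, 1, 1, 12, 88]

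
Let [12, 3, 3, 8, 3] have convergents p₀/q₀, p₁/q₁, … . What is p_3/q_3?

1021/83

Using pₖ = aₖpₖ₋₁ + pₖ₋₂, qₖ = aₖqₖ₋₁ + qₖ₋₂ (with p₋₁=1, p₋₂=0, q₋₁=0, q₋₂=1):
  k=0: a=12, p=12, q=1
  k=1: a=3, p=37, q=3
  k=2: a=3, p=123, q=10
  k=3: a=8, p=1021, q=83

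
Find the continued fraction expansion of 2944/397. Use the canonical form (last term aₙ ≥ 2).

[7; 2, 2, 2, 6, 5]

2944 = 7*397 + 165
397 = 2*165 + 67
165 = 2*67 + 31
67 = 2*31 + 5
31 = 6*5 + 1
5 = 5*1 + 0  (stop)
So 2944/397 = [7; 2, 2, 2, 6, 5].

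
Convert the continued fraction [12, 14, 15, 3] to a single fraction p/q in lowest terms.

Fold from the inside: start with 3/1.
  15 + 1/3 = 46/3
  14 + 3/46 = 647/46
  12 + 46/647 = 7810/647

7810/647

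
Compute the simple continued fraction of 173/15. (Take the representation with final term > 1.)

173 = 11*15 + 8
15 = 1*8 + 7
8 = 1*7 + 1
7 = 7*1 + 0  (stop)
So 173/15 = [11; 1, 1, 7].

[11; 1, 1, 7]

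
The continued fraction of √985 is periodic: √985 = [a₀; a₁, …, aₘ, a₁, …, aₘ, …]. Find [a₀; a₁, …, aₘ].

[31; 2, 1, 1, 2, 62]

a₀ = ⌊√985⌋ = 31.
With m₀=0, d₀=1 and mₖ₊₁ = dₖaₖ − mₖ, dₖ₊₁ = (n − mₖ₊₁²)/dₖ, aₖ₊₁ = ⌊(a₀+mₖ₊₁)/dₖ₊₁⌋:
  k=1: m=31, d=24, a=2
  k=2: m=17, d=29, a=1
  k=3: m=12, d=29, a=1
  k=4: m=17, d=24, a=2
  k=5: m=31, d=1, a=62
d=1 and a=2a₀=62 at k=5, so the next step gives (m, d) = (31, 24) again — its k=1 value — and the period has length 5.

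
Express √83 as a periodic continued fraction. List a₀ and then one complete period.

[9; 9, 18]

a₀ = ⌊√83⌋ = 9.
With m₀=0, d₀=1 and mₖ₊₁ = dₖaₖ − mₖ, dₖ₊₁ = (n − mₖ₊₁²)/dₖ, aₖ₊₁ = ⌊(a₀+mₖ₊₁)/dₖ₊₁⌋:
  k=1: m=9, d=2, a=9
  k=2: m=9, d=1, a=18
d=1 and a=2a₀=18 at k=2, so the next step gives (m, d) = (9, 2) again — its k=1 value — and the period has length 2.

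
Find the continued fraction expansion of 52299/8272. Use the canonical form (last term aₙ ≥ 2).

52299 = 6*8272 + 2667
8272 = 3*2667 + 271
2667 = 9*271 + 228
271 = 1*228 + 43
228 = 5*43 + 13
43 = 3*13 + 4
13 = 3*4 + 1
4 = 4*1 + 0  (stop)
So 52299/8272 = [6; 3, 9, 1, 5, 3, 3, 4].

[6; 3, 9, 1, 5, 3, 3, 4]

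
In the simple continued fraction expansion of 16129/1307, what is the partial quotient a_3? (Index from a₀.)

16129 = 12·1307 + 445   →  a_0 = 12
1307 = 2·445 + 417   →  a_1 = 2
445 = 1·417 + 28   →  a_2 = 1
417 = 14·28 + 25   →  a_3 = 14

14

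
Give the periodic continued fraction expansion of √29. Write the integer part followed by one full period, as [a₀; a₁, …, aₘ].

a₀ = ⌊√29⌋ = 5.
With m₀=0, d₀=1 and mₖ₊₁ = dₖaₖ − mₖ, dₖ₊₁ = (n − mₖ₊₁²)/dₖ, aₖ₊₁ = ⌊(a₀+mₖ₊₁)/dₖ₊₁⌋:
  k=1: m=5, d=4, a=2
  k=2: m=3, d=5, a=1
  k=3: m=2, d=5, a=1
  k=4: m=3, d=4, a=2
  k=5: m=5, d=1, a=10
d=1 and a=2a₀=10 at k=5, so the next step gives (m, d) = (5, 4) again — its k=1 value — and the period has length 5.

[5; 2, 1, 1, 2, 10]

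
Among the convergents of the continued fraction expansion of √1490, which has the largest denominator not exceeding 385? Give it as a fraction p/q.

14784/383

√1490 = [38; 1, 1, 1, 1, 76, …] (period length 5).
Convergents:
  p_0/q_0 = 38/1
  p_1/q_1 = 39/1
  p_2/q_2 = 77/2
  p_3/q_3 = 116/3
  p_4/q_4 = 193/5
  p_5/q_5 = 14784/383
  p_6/q_6 = 14977/388
q_5 = 383 ≤ 385 < 388 = q_6, so the answer is 14784/383.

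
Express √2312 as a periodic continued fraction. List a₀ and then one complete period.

[48; 12, 96]

a₀ = ⌊√2312⌋ = 48.
With m₀=0, d₀=1 and mₖ₊₁ = dₖaₖ − mₖ, dₖ₊₁ = (n − mₖ₊₁²)/dₖ, aₖ₊₁ = ⌊(a₀+mₖ₊₁)/dₖ₊₁⌋:
  k=1: m=48, d=8, a=12
  k=2: m=48, d=1, a=96
d=1 and a=2a₀=96 at k=2, so the next step gives (m, d) = (48, 8) again — its k=1 value — and the period has length 2.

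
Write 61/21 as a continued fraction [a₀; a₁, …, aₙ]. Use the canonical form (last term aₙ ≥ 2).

61 = 2*21 + 19
21 = 1*19 + 2
19 = 9*2 + 1
2 = 2*1 + 0  (stop)
So 61/21 = [2; 1, 9, 2].

[2; 1, 9, 2]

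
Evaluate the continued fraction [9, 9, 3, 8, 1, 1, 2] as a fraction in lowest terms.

11375/1249

Fold from the inside: start with 2/1.
  1 + 1/2 = 3/2
  1 + 2/3 = 5/3
  8 + 3/5 = 43/5
  3 + 5/43 = 134/43
  9 + 43/134 = 1249/134
  9 + 134/1249 = 11375/1249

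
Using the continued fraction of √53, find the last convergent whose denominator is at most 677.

√53 = [7; 3, 1, 1, 3, 14, …] (period length 5).
Convergents:
  p_0/q_0 = 7/1
  p_1/q_1 = 22/3
  p_2/q_2 = 29/4
  p_3/q_3 = 51/7
  p_4/q_4 = 182/25
  p_5/q_5 = 2599/357
  p_6/q_6 = 7979/1096
q_5 = 357 ≤ 677 < 1096 = q_6, so the answer is 2599/357.

2599/357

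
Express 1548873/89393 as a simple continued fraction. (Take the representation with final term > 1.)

[17; 3, 16, 15, 7, 17]

1548873 = 17*89393 + 29192
89393 = 3*29192 + 1817
29192 = 16*1817 + 120
1817 = 15*120 + 17
120 = 7*17 + 1
17 = 17*1 + 0  (stop)
So 1548873/89393 = [17; 3, 16, 15, 7, 17].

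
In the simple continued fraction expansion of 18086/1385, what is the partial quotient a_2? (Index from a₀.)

10

18086 = 13·1385 + 81   →  a_0 = 13
1385 = 17·81 + 8   →  a_1 = 17
81 = 10·8 + 1   →  a_2 = 10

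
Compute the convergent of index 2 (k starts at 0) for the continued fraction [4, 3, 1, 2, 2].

17/4

Using pₖ = aₖpₖ₋₁ + pₖ₋₂, qₖ = aₖqₖ₋₁ + qₖ₋₂ (with p₋₁=1, p₋₂=0, q₋₁=0, q₋₂=1):
  k=0: a=4, p=4, q=1
  k=1: a=3, p=13, q=3
  k=2: a=1, p=17, q=4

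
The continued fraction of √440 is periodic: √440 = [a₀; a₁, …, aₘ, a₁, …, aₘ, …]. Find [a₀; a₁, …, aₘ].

[20; 1, 40]

a₀ = ⌊√440⌋ = 20.
With m₀=0, d₀=1 and mₖ₊₁ = dₖaₖ − mₖ, dₖ₊₁ = (n − mₖ₊₁²)/dₖ, aₖ₊₁ = ⌊(a₀+mₖ₊₁)/dₖ₊₁⌋:
  k=1: m=20, d=40, a=1
  k=2: m=20, d=1, a=40
d=1 and a=2a₀=40 at k=2, so the next step gives (m, d) = (20, 40) again — its k=1 value — and the period has length 2.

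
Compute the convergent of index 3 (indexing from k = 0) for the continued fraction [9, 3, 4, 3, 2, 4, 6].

Using pₖ = aₖpₖ₋₁ + pₖ₋₂, qₖ = aₖqₖ₋₁ + qₖ₋₂ (with p₋₁=1, p₋₂=0, q₋₁=0, q₋₂=1):
  k=0: a=9, p=9, q=1
  k=1: a=3, p=28, q=3
  k=2: a=4, p=121, q=13
  k=3: a=3, p=391, q=42

391/42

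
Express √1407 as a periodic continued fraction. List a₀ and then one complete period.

[37; 1, 1, 24, 1, 1, 74]

a₀ = ⌊√1407⌋ = 37.
With m₀=0, d₀=1 and mₖ₊₁ = dₖaₖ − mₖ, dₖ₊₁ = (n − mₖ₊₁²)/dₖ, aₖ₊₁ = ⌊(a₀+mₖ₊₁)/dₖ₊₁⌋:
  k=1: m=37, d=38, a=1
  k=2: m=1, d=37, a=1
  k=3: m=36, d=3, a=24
  k=4: m=36, d=37, a=1
  k=5: m=1, d=38, a=1
  k=6: m=37, d=1, a=74
d=1 and a=2a₀=74 at k=6, so the next step gives (m, d) = (37, 38) again — its k=1 value — and the period has length 6.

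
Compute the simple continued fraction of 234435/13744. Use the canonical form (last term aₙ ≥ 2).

[17; 17, 2, 6, 2, 2, 11]

234435 = 17×13744 + 787
13744 = 17×787 + 365
787 = 2×365 + 57
365 = 6×57 + 23
57 = 2×23 + 11
23 = 2×11 + 1
11 = 11×1 + 0  (stop)
So 234435/13744 = [17; 17, 2, 6, 2, 2, 11].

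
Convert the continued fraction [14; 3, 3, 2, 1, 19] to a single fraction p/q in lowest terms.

Fold from the inside: start with 19/1.
  1 + 1/19 = 20/19
  2 + 19/20 = 59/20
  3 + 20/59 = 197/59
  3 + 59/197 = 650/197
  14 + 197/650 = 9297/650

9297/650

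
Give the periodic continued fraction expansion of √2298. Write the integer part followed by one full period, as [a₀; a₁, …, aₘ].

[47; 1, 14, 1, 94]

a₀ = ⌊√2298⌋ = 47.
With m₀=0, d₀=1 and mₖ₊₁ = dₖaₖ − mₖ, dₖ₊₁ = (n − mₖ₊₁²)/dₖ, aₖ₊₁ = ⌊(a₀+mₖ₊₁)/dₖ₊₁⌋:
  k=1: m=47, d=89, a=1
  k=2: m=42, d=6, a=14
  k=3: m=42, d=89, a=1
  k=4: m=47, d=1, a=94
d=1 and a=2a₀=94 at k=4, so the next step gives (m, d) = (47, 89) again — its k=1 value — and the period has length 4.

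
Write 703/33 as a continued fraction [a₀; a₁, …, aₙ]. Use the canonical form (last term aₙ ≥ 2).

[21; 3, 3, 3]

703 = 21×33 + 10
33 = 3×10 + 3
10 = 3×3 + 1
3 = 3×1 + 0  (stop)
So 703/33 = [21; 3, 3, 3].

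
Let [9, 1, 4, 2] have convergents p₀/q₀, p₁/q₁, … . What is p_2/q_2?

Using pₖ = aₖpₖ₋₁ + pₖ₋₂, qₖ = aₖqₖ₋₁ + qₖ₋₂ (with p₋₁=1, p₋₂=0, q₋₁=0, q₋₂=1):
  k=0: a=9, p=9, q=1
  k=1: a=1, p=10, q=1
  k=2: a=4, p=49, q=5

49/5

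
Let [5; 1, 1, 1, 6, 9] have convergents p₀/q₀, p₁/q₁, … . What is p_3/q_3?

17/3

Using pₖ = aₖpₖ₋₁ + pₖ₋₂, qₖ = aₖqₖ₋₁ + qₖ₋₂ (with p₋₁=1, p₋₂=0, q₋₁=0, q₋₂=1):
  k=0: a=5, p=5, q=1
  k=1: a=1, p=6, q=1
  k=2: a=1, p=11, q=2
  k=3: a=1, p=17, q=3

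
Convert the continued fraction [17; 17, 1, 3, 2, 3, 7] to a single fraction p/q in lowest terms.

Using pₖ = aₖpₖ₋₁ + pₖ₋₂ and qₖ = aₖqₖ₋₁ + qₖ₋₂:
  k=0: a=17, p=17, q=1
  k=1: a=17, p=290, q=17
  k=2: a=1, p=307, q=18
  k=3: a=3, p=1211, q=71
  k=4: a=2, p=2729, q=160
  k=5: a=3, p=9398, q=551
  k=6: a=7, p=68515, q=4017

68515/4017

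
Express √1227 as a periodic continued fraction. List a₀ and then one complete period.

[35; 35, 70]

a₀ = ⌊√1227⌋ = 35.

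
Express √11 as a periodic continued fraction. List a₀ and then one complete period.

[3; 3, 6]

a₀ = ⌊√11⌋ = 3.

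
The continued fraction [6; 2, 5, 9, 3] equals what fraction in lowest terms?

2027/314

Fold from the inside: start with 3/1.
  9 + 1/3 = 28/3
  5 + 3/28 = 143/28
  2 + 28/143 = 314/143
  6 + 143/314 = 2027/314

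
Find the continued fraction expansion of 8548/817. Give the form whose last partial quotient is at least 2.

8548 = 10·817 + 378
817 = 2·378 + 61
378 = 6·61 + 12
61 = 5·12 + 1
12 = 12·1 + 0  (stop)
So 8548/817 = [10; 2, 6, 5, 12].

[10; 2, 6, 5, 12]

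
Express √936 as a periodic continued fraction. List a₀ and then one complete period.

a₀ = ⌊√936⌋ = 30.
With m₀=0, d₀=1 and mₖ₊₁ = dₖaₖ − mₖ, dₖ₊₁ = (n − mₖ₊₁²)/dₖ, aₖ₊₁ = ⌊(a₀+mₖ₊₁)/dₖ₊₁⌋:
  k=1: m=30, d=36, a=1
  k=2: m=6, d=25, a=1
  k=3: m=19, d=23, a=2
  k=4: m=27, d=9, a=6
  k=5: m=27, d=23, a=2
  k=6: m=19, d=25, a=1
  k=7: m=6, d=36, a=1
  k=8: m=30, d=1, a=60
d=1 and a=2a₀=60 at k=8, so the next step gives (m, d) = (30, 36) again — its k=1 value — and the period has length 8.

[30; 1, 1, 2, 6, 2, 1, 1, 60]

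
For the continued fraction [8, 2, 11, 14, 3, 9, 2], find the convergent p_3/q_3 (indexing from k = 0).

2747/324

Using pₖ = aₖpₖ₋₁ + pₖ₋₂, qₖ = aₖqₖ₋₁ + qₖ₋₂ (with p₋₁=1, p₋₂=0, q₋₁=0, q₋₂=1):
  k=0: a=8, p=8, q=1
  k=1: a=2, p=17, q=2
  k=2: a=11, p=195, q=23
  k=3: a=14, p=2747, q=324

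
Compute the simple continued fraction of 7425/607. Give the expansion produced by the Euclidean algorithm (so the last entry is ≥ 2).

7425 = 12·607 + 141
607 = 4·141 + 43
141 = 3·43 + 12
43 = 3·12 + 7
12 = 1·7 + 5
7 = 1·5 + 2
5 = 2·2 + 1
2 = 2·1 + 0  (stop)
So 7425/607 = [12; 4, 3, 3, 1, 1, 2, 2].

[12; 4, 3, 3, 1, 1, 2, 2]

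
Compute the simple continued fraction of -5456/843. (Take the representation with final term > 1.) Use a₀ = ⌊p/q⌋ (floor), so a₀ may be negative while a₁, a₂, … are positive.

-5456 = -7·843 + 445
843 = 1·445 + 398
445 = 1·398 + 47
398 = 8·47 + 22
47 = 2·22 + 3
22 = 7·3 + 1
3 = 3·1 + 0  (stop)
So -5456/843 = [-7; 1, 1, 8, 2, 7, 3].

[-7; 1, 1, 8, 2, 7, 3]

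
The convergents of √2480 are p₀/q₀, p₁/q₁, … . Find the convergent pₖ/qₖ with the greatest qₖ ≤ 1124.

√2480 = [49; 1, 3, 1, 98, …] (period length 4).
Convergents:
  p_0/q_0 = 49/1
  p_1/q_1 = 50/1
  p_2/q_2 = 199/4
  p_3/q_3 = 249/5
  p_4/q_4 = 24601/494
  p_5/q_5 = 24850/499
  p_6/q_6 = 99151/1991
q_5 = 499 ≤ 1124 < 1991 = q_6, so the answer is 24850/499.

24850/499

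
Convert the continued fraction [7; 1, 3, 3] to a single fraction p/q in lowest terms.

101/13

Using pₖ = aₖpₖ₋₁ + pₖ₋₂ and qₖ = aₖqₖ₋₁ + qₖ₋₂:
  k=0: a=7, p=7, q=1
  k=1: a=1, p=8, q=1
  k=2: a=3, p=31, q=4
  k=3: a=3, p=101, q=13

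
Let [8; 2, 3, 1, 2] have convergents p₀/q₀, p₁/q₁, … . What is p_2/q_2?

59/7

Using pₖ = aₖpₖ₋₁ + pₖ₋₂, qₖ = aₖqₖ₋₁ + qₖ₋₂ (with p₋₁=1, p₋₂=0, q₋₁=0, q₋₂=1):
  k=0: a=8, p=8, q=1
  k=1: a=2, p=17, q=2
  k=2: a=3, p=59, q=7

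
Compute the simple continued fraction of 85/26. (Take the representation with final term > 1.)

[3; 3, 1, 2, 2]

85 = 3×26 + 7
26 = 3×7 + 5
7 = 1×5 + 2
5 = 2×2 + 1
2 = 2×1 + 0  (stop)
So 85/26 = [3; 3, 1, 2, 2].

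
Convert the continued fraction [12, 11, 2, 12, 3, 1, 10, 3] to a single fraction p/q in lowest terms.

470829/38953

Using pₖ = aₖpₖ₋₁ + pₖ₋₂ and qₖ = aₖqₖ₋₁ + qₖ₋₂:
  k=0: a=12, p=12, q=1
  k=1: a=11, p=133, q=11
  k=2: a=2, p=278, q=23
  k=3: a=12, p=3469, q=287
  k=4: a=3, p=10685, q=884
  k=5: a=1, p=14154, q=1171
  k=6: a=10, p=152225, q=12594
  k=7: a=3, p=470829, q=38953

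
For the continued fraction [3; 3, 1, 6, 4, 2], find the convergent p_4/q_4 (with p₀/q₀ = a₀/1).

Using pₖ = aₖpₖ₋₁ + pₖ₋₂, qₖ = aₖqₖ₋₁ + qₖ₋₂ (with p₋₁=1, p₋₂=0, q₋₁=0, q₋₂=1):
  k=0: a=3, p=3, q=1
  k=1: a=3, p=10, q=3
  k=2: a=1, p=13, q=4
  k=3: a=6, p=88, q=27
  k=4: a=4, p=365, q=112

365/112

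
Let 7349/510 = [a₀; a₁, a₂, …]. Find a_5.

2

7349 = 14·510 + 209   →  a_0 = 14
510 = 2·209 + 92   →  a_1 = 2
209 = 2·92 + 25   →  a_2 = 2
92 = 3·25 + 17   →  a_3 = 3
25 = 1·17 + 8   →  a_4 = 1
17 = 2·8 + 1   →  a_5 = 2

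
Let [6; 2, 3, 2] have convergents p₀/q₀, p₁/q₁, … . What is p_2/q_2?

Using pₖ = aₖpₖ₋₁ + pₖ₋₂, qₖ = aₖqₖ₋₁ + qₖ₋₂ (with p₋₁=1, p₋₂=0, q₋₁=0, q₋₂=1):
  k=0: a=6, p=6, q=1
  k=1: a=2, p=13, q=2
  k=2: a=3, p=45, q=7

45/7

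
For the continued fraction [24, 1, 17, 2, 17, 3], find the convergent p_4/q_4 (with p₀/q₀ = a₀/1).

16140/647

Using pₖ = aₖpₖ₋₁ + pₖ₋₂, qₖ = aₖqₖ₋₁ + qₖ₋₂ (with p₋₁=1, p₋₂=0, q₋₁=0, q₋₂=1):
  k=0: a=24, p=24, q=1
  k=1: a=1, p=25, q=1
  k=2: a=17, p=449, q=18
  k=3: a=2, p=923, q=37
  k=4: a=17, p=16140, q=647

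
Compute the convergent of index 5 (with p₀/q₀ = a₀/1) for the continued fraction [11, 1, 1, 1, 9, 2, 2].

Using pₖ = aₖpₖ₋₁ + pₖ₋₂, qₖ = aₖqₖ₋₁ + qₖ₋₂ (with p₋₁=1, p₋₂=0, q₋₁=0, q₋₂=1):
  k=0: a=11, p=11, q=1
  k=1: a=1, p=12, q=1
  k=2: a=1, p=23, q=2
  k=3: a=1, p=35, q=3
  k=4: a=9, p=338, q=29
  k=5: a=2, p=711, q=61

711/61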